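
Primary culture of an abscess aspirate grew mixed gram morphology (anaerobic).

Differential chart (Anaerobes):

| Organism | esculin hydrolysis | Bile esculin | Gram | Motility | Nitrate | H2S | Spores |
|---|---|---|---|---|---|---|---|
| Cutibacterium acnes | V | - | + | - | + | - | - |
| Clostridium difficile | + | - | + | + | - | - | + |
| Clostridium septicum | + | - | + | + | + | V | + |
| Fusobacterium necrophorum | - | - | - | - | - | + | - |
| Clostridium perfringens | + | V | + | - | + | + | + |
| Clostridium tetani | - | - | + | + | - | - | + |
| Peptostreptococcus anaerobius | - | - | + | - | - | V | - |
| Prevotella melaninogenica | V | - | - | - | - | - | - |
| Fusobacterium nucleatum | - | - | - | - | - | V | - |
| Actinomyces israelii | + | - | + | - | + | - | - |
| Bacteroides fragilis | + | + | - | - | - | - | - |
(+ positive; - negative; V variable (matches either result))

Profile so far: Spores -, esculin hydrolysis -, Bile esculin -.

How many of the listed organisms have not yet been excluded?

5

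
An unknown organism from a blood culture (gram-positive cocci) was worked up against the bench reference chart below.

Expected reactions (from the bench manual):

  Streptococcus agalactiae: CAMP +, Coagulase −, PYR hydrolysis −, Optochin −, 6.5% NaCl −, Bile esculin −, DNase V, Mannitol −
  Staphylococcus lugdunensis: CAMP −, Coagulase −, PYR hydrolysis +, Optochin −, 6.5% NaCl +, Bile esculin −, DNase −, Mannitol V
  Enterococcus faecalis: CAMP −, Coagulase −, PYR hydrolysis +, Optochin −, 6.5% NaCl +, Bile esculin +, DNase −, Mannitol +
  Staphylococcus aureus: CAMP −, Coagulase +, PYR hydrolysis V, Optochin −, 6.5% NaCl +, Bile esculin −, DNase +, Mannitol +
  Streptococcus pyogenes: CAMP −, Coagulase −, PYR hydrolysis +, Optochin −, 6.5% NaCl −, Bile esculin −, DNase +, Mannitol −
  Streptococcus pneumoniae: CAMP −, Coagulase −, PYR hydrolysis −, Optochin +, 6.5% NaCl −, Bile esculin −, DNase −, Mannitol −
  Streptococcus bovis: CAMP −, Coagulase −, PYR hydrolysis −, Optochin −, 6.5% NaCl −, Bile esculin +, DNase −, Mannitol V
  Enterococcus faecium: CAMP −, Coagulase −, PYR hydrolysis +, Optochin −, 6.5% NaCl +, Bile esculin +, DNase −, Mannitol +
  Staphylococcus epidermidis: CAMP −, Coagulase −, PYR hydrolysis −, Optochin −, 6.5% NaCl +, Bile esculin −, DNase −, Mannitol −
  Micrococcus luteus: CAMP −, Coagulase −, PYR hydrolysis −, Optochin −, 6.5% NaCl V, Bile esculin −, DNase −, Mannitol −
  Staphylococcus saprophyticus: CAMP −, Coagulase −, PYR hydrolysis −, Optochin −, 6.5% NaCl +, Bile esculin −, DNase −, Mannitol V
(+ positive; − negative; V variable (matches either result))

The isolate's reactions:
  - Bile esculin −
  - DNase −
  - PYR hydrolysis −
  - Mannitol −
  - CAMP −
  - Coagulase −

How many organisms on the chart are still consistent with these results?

4

Bile esculin −: excludes Enterococcus faecalis, Streptococcus bovis, Enterococcus faecium — 8 left.
Coagulase −: excludes Staphylococcus aureus — 7 left.
CAMP −: excludes Streptococcus agalactiae — 6 left.
DNase −: excludes Streptococcus pyogenes — 5 left.
Mannitol −: all 5 remaining candidates are consistent.
PYR hydrolysis −: excludes Staphylococcus lugdunensis — 4 left.
Still consistent: Micrococcus luteus, Staphylococcus epidermidis, Staphylococcus saprophyticus, Streptococcus pneumoniae.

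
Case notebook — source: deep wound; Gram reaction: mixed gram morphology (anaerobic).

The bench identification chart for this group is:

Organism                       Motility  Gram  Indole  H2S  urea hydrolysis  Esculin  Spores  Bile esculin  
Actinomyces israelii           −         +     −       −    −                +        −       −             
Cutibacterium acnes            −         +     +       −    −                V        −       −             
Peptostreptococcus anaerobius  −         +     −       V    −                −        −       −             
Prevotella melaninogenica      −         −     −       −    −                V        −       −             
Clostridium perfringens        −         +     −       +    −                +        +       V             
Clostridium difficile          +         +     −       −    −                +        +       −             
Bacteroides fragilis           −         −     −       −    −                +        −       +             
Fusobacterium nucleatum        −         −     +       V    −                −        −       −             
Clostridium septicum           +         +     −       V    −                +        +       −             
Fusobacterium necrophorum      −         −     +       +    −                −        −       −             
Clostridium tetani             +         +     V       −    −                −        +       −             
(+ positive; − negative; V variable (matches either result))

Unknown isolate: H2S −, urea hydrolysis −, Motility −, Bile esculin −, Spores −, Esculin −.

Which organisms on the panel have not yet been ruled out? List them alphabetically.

Cutibacterium acnes, Fusobacterium nucleatum, Peptostreptococcus anaerobius, Prevotella melaninogenica

Bile esculin −: excludes Bacteroides fragilis — 10 left.
Spores −: excludes Clostridium perfringens, Clostridium difficile, Clostridium septicum, Clostridium tetani — 6 left.
Esculin −: excludes Actinomyces israelii — 5 left.
urea hydrolysis −: all 5 remaining candidates are consistent.
H2S −: excludes Fusobacterium necrophorum — 4 left.
Motility −: all 4 remaining candidates are consistent.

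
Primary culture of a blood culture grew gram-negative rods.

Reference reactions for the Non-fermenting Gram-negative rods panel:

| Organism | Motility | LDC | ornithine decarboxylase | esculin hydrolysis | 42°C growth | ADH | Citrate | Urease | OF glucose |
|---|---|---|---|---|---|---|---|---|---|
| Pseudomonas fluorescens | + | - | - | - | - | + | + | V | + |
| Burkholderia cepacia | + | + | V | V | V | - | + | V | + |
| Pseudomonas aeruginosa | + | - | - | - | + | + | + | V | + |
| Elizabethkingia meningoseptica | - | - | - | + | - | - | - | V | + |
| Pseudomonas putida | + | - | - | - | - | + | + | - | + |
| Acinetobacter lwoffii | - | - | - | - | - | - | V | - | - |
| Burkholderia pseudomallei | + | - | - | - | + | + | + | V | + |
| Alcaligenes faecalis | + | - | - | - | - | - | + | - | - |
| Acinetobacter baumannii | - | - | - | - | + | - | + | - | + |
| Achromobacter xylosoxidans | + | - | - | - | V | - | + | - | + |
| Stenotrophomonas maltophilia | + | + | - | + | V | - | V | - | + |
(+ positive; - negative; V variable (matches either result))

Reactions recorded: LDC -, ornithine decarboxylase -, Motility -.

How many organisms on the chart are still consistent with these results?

3

ornithine decarboxylase -: all 11 remaining candidates are consistent.
LDC -: excludes Burkholderia cepacia, Stenotrophomonas maltophilia — 9 left.
Motility -: excludes 6 organisms — 3 left.
Still consistent: Acinetobacter baumannii, Acinetobacter lwoffii, Elizabethkingia meningoseptica.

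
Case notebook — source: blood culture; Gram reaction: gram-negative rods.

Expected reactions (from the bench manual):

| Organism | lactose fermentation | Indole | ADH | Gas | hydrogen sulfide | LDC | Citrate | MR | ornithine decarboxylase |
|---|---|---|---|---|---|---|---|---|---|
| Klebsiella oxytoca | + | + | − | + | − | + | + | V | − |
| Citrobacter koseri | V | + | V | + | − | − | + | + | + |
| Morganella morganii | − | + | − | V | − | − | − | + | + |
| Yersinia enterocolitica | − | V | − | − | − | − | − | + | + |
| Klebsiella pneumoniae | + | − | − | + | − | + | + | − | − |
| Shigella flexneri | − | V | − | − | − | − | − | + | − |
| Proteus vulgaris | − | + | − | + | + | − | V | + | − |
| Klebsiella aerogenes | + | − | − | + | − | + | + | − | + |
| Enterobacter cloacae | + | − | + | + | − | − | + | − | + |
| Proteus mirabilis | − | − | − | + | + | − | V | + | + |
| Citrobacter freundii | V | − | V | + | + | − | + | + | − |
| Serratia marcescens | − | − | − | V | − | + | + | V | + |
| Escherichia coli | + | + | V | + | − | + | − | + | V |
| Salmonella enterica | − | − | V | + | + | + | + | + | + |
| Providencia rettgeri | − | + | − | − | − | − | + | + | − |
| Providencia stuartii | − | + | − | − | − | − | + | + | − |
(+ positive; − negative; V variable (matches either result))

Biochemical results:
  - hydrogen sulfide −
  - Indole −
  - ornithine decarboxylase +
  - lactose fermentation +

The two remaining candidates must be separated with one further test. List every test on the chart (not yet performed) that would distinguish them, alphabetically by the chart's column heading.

ornithine decarboxylase +: excludes 7 organisms — 9 left.
hydrogen sulfide −: excludes Proteus mirabilis, Salmonella enterica — 7 left.
Indole −: excludes Citrobacter koseri, Morganella morganii, Escherichia coli — 4 left.
lactose fermentation +: excludes Yersinia enterocolitica, Serratia marcescens — 2 left.
Two candidates remain: Enterobacter cloacae and Klebsiella aerogenes.
  ADH: Enterobacter cloacae +, Klebsiella aerogenes − — discriminates.
  Gas: + vs + — same for both, does not separate.
  LDC: Enterobacter cloacae −, Klebsiella aerogenes + — discriminates.
  Citrate: + vs + — same for both, does not separate.
  MR: − vs − — same for both, does not separate.

ADH, LDC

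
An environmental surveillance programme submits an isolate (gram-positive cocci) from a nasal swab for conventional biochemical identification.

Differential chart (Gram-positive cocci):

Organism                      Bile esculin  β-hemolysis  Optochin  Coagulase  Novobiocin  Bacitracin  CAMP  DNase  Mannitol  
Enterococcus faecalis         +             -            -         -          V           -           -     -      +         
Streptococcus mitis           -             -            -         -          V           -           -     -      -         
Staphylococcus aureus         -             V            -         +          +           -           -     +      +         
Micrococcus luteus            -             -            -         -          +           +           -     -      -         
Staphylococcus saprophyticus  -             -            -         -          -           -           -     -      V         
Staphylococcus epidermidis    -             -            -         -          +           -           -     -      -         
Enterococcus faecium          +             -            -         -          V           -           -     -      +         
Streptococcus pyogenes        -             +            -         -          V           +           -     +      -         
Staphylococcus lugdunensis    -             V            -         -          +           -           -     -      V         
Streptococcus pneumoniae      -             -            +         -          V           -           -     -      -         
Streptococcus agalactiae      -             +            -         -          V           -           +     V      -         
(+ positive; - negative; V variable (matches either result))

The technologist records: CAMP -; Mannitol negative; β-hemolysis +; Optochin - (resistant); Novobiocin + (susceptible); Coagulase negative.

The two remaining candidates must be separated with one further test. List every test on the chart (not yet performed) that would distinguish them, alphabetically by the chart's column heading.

Novobiocin +: excludes Staphylococcus saprophyticus — 10 left.
Coagulase -: excludes Staphylococcus aureus — 9 left.
Optochin -: excludes Streptococcus pneumoniae — 8 left.
Mannitol -: excludes Enterococcus faecalis, Enterococcus faecium — 6 left.
CAMP -: excludes Streptococcus agalactiae — 5 left.
β-hemolysis +: excludes Streptococcus mitis, Micrococcus luteus, Staphylococcus epidermidis — 2 left.
Two candidates remain: Staphylococcus lugdunensis and Streptococcus pyogenes.
  Bile esculin: - vs - — same for both, does not separate.
  Bacitracin: Staphylococcus lugdunensis -, Streptococcus pyogenes + — discriminates.
  DNase: Staphylococcus lugdunensis -, Streptococcus pyogenes + — discriminates.

Bacitracin, DNase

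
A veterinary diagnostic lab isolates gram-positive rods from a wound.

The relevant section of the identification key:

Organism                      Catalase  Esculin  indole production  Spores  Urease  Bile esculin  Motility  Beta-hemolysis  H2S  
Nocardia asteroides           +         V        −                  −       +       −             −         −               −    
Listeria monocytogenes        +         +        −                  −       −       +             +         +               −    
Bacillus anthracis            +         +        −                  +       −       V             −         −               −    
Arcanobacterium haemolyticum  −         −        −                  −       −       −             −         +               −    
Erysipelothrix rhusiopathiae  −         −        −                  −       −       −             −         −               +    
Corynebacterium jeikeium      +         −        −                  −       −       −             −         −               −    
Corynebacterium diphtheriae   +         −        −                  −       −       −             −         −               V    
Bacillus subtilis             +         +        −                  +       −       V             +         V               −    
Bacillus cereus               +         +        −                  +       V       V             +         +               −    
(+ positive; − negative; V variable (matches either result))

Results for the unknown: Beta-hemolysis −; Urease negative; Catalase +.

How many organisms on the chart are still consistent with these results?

Beta-hemolysis −: excludes Listeria monocytogenes, Arcanobacterium haemolyticum, Bacillus cereus — 6 left.
Catalase +: excludes Erysipelothrix rhusiopathiae — 5 left.
Urease −: excludes Nocardia asteroides — 4 left.
Still consistent: Bacillus anthracis, Bacillus subtilis, Corynebacterium diphtheriae, Corynebacterium jeikeium.

4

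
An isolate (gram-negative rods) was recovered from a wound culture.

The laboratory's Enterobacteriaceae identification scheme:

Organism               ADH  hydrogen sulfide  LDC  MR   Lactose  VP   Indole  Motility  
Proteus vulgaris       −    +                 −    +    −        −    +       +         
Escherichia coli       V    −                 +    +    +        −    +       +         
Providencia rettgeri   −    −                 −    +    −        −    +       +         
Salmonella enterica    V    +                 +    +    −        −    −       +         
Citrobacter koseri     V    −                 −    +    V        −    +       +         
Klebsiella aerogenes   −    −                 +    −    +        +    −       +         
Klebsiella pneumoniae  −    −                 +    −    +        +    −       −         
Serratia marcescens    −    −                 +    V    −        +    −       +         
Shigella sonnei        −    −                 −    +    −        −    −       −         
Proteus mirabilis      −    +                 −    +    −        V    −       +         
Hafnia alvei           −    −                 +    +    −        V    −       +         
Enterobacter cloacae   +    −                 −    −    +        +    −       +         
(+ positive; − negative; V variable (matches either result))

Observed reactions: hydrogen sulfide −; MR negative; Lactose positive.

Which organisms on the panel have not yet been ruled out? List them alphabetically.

Enterobacter cloacae, Klebsiella aerogenes, Klebsiella pneumoniae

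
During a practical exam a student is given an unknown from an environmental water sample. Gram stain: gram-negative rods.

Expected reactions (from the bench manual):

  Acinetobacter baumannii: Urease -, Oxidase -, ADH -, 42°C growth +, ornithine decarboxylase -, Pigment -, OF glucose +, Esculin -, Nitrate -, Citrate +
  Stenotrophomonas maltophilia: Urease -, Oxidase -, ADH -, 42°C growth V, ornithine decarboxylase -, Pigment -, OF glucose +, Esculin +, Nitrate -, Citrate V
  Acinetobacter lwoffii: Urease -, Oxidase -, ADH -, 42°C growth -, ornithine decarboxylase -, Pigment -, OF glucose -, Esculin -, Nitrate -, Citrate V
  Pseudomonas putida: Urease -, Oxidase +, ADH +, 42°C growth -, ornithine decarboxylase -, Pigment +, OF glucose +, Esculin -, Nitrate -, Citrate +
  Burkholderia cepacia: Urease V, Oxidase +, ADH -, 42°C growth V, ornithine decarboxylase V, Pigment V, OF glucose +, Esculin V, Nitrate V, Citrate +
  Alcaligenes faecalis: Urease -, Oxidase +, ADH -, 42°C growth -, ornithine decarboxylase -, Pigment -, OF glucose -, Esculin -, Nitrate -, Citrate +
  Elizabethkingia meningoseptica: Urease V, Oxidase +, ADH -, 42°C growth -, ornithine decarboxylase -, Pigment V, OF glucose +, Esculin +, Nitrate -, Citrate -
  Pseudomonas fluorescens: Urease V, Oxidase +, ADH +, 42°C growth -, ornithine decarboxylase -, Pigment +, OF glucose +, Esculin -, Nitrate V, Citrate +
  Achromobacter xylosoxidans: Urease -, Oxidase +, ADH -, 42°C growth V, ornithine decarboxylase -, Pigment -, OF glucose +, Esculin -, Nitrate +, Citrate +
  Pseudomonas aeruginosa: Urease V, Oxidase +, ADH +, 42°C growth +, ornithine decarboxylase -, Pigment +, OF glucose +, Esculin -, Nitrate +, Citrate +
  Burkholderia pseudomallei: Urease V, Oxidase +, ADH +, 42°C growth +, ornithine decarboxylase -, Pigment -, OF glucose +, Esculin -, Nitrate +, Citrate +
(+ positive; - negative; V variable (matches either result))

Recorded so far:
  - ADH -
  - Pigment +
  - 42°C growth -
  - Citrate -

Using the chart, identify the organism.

ADH -: excludes Pseudomonas putida, Pseudomonas fluorescens, Pseudomonas aeruginosa, Burkholderia pseudomallei — 7 left.
42°C growth -: excludes Acinetobacter baumannii — 6 left.
Citrate -: excludes Burkholderia cepacia, Alcaligenes faecalis, Achromobacter xylosoxidans — 3 left.
Pigment +: excludes Stenotrophomonas maltophilia, Acinetobacter lwoffii — 1 left.

Elizabethkingia meningoseptica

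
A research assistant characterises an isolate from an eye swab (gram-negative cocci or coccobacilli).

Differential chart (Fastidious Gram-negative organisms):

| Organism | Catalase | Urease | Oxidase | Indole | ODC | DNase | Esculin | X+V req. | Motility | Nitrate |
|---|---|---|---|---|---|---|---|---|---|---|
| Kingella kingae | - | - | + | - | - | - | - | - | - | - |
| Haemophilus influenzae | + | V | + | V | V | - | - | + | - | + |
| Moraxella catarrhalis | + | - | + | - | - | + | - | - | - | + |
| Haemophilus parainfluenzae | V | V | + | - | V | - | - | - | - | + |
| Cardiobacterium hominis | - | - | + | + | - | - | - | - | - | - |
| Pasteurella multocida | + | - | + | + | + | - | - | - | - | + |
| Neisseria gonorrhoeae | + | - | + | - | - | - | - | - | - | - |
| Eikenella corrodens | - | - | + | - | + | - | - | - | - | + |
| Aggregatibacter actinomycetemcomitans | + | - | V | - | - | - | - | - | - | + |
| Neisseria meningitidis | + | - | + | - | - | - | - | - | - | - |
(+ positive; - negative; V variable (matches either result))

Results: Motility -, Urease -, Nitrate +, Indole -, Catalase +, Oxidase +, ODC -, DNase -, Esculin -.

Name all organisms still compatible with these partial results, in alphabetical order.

Aggregatibacter actinomycetemcomitans, Haemophilus influenzae, Haemophilus parainfluenzae

Catalase +: excludes Kingella kingae, Cardiobacterium hominis, Eikenella corrodens — 7 left.
Indole -: excludes Pasteurella multocida — 6 left.
ODC -: all 6 remaining candidates are consistent.
Urease -: all 6 remaining candidates are consistent.
Nitrate +: excludes Neisseria gonorrhoeae, Neisseria meningitidis — 4 left.
Esculin -: all 4 remaining candidates are consistent.
Oxidase +: all 4 remaining candidates are consistent.
Motility -: all 4 remaining candidates are consistent.
DNase -: excludes Moraxella catarrhalis — 3 left.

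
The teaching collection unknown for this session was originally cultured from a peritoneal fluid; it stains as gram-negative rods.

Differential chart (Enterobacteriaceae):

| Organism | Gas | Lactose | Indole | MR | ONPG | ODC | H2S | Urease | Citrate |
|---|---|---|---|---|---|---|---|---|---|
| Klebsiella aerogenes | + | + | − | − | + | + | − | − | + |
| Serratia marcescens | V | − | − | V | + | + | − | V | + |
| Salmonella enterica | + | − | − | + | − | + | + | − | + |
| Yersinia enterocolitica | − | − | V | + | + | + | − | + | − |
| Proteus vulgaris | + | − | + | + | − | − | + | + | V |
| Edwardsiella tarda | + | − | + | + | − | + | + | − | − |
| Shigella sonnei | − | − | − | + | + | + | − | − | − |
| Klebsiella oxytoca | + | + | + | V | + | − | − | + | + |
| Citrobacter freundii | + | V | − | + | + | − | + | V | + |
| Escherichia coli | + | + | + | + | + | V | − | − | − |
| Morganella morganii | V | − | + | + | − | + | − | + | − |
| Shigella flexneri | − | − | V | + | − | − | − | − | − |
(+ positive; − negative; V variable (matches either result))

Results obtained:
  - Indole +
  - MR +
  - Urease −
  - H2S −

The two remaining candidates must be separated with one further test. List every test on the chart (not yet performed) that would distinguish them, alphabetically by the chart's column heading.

Gas, Lactose, ONPG

Urease −: excludes Yersinia enterocolitica, Proteus vulgaris, Klebsiella oxytoca, Morganella morganii — 8 left.
H2S −: excludes Salmonella enterica, Edwardsiella tarda, Citrobacter freundii — 5 left.
MR +: excludes Klebsiella aerogenes — 4 left.
Indole +: excludes Serratia marcescens, Shigella sonnei — 2 left.
Two candidates remain: Escherichia coli and Shigella flexneri.
  Gas: Escherichia coli +, Shigella flexneri − — discriminates.
  Lactose: Escherichia coli +, Shigella flexneri − — discriminates.
  ONPG: Escherichia coli +, Shigella flexneri − — discriminates.
  ODC: V vs − — variable for at least one, does not separate.
  Citrate: − vs − — same for both, does not separate.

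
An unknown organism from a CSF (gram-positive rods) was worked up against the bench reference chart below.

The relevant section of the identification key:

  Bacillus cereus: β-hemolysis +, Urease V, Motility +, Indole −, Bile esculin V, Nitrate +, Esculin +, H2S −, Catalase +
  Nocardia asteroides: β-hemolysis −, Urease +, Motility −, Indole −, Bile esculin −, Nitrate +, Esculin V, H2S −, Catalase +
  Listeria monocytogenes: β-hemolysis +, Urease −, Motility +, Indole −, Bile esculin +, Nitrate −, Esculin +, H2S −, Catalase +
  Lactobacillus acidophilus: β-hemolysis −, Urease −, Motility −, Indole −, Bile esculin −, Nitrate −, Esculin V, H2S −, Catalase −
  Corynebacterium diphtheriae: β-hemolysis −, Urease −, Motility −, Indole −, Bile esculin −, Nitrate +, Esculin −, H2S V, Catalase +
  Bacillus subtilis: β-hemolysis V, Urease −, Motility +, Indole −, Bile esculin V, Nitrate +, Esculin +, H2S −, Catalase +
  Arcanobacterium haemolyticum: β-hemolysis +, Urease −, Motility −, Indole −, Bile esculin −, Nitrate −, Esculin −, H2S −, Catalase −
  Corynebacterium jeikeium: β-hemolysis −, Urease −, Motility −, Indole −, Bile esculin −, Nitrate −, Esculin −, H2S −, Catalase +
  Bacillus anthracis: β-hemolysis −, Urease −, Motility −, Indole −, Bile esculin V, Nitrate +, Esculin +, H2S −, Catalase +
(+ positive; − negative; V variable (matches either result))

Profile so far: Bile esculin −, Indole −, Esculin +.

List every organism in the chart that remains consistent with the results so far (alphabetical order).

Bacillus anthracis, Bacillus cereus, Bacillus subtilis, Lactobacillus acidophilus, Nocardia asteroides

Bile esculin −: excludes Listeria monocytogenes — 8 left.
Indole −: all 8 remaining candidates are consistent.
Esculin +: excludes Corynebacterium diphtheriae, Arcanobacterium haemolyticum, Corynebacterium jeikeium — 5 left.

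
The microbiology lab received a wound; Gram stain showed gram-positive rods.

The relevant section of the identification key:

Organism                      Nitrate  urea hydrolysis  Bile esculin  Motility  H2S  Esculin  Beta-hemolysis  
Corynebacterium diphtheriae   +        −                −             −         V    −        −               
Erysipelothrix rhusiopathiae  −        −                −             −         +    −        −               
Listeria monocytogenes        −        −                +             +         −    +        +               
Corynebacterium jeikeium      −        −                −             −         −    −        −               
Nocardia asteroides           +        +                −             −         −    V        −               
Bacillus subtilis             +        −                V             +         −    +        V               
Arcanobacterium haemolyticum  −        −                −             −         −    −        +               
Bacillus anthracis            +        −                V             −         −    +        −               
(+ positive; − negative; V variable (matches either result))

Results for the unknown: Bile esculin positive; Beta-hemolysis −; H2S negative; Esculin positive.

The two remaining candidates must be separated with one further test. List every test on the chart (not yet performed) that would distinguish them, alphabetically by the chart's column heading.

Motility

Esculin +: excludes Corynebacterium diphtheriae, Erysipelothrix rhusiopathiae, Corynebacterium jeikeium, Arcanobacterium haemolyticum — 4 left.
Bile esculin +: excludes Nocardia asteroides — 3 left.
H2S −: all 3 remaining candidates are consistent.
Beta-hemolysis −: excludes Listeria monocytogenes — 2 left.
Two candidates remain: Bacillus anthracis and Bacillus subtilis.
  Nitrate: + vs + — same for both, does not separate.
  urea hydrolysis: − vs − — same for both, does not separate.
  Motility: Bacillus anthracis −, Bacillus subtilis + — discriminates.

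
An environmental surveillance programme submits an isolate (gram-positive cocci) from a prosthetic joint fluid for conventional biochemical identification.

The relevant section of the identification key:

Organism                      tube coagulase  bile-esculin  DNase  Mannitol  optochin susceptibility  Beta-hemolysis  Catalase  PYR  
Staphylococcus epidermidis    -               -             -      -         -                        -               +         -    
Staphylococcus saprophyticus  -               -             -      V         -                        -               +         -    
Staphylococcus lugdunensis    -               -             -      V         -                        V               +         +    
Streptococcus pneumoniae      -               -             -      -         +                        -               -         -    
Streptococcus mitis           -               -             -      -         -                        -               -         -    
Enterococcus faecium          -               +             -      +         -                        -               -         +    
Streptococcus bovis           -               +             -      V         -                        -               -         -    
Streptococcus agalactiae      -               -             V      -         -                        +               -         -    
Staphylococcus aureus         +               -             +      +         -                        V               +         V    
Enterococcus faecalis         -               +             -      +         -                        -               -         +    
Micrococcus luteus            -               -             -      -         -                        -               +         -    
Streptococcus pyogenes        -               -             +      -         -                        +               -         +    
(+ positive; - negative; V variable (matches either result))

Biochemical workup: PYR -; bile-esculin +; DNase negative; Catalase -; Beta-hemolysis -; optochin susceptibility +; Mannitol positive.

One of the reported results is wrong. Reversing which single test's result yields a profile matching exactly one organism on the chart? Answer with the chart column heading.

As reported, no row in the chart matches all 7 reactions.
Reversing PYR → still no organism matches.
Reversing bile-esculin → still no organism matches.
Reversing Catalase → still no organism matches.
Reversing Beta-hemolysis → still no organism matches.
Reversing Mannitol → still no organism matches.
Reversing optochin susceptibility (to -) → unique match: Streptococcus bovis.
Reversing DNase → still no organism matches.

optochin susceptibility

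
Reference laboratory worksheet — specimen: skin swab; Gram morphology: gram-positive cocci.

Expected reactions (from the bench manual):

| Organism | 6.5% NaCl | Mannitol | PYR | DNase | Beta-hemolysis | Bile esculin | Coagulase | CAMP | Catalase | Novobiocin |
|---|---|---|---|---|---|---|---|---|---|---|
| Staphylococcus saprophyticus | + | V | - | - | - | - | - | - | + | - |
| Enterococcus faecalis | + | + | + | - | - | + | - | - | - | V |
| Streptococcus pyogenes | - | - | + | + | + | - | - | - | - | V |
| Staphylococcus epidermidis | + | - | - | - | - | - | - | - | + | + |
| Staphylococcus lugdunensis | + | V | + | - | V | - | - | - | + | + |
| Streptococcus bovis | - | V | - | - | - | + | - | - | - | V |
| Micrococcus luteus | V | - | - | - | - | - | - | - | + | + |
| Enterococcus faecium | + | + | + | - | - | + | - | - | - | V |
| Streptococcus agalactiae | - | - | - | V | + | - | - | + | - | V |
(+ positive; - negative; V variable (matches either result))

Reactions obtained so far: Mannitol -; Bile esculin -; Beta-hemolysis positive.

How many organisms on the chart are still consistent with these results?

3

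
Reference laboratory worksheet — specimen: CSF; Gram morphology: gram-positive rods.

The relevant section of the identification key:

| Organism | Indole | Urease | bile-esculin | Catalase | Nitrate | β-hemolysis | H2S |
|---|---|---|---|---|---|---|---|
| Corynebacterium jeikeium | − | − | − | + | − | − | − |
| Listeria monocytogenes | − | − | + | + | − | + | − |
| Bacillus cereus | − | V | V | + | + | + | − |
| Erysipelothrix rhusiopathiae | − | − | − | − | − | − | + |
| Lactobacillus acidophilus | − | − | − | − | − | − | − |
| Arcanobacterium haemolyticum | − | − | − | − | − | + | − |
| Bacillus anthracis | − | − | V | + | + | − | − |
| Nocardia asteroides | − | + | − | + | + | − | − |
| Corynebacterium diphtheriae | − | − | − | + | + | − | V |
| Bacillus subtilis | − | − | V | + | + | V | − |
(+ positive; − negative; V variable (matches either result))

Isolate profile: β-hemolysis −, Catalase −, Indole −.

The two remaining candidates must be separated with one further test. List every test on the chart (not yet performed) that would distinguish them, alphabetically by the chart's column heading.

β-hemolysis −: excludes Listeria monocytogenes, Bacillus cereus, Arcanobacterium haemolyticum — 7 left.
Catalase −: excludes 5 organisms — 2 left.
Indole −: all 2 remaining candidates are consistent.
Two candidates remain: Erysipelothrix rhusiopathiae and Lactobacillus acidophilus.
  Urease: − vs − — same for both, does not separate.
  bile-esculin: − vs − — same for both, does not separate.
  Nitrate: − vs − — same for both, does not separate.
  H2S: Erysipelothrix rhusiopathiae +, Lactobacillus acidophilus − — discriminates.

H2S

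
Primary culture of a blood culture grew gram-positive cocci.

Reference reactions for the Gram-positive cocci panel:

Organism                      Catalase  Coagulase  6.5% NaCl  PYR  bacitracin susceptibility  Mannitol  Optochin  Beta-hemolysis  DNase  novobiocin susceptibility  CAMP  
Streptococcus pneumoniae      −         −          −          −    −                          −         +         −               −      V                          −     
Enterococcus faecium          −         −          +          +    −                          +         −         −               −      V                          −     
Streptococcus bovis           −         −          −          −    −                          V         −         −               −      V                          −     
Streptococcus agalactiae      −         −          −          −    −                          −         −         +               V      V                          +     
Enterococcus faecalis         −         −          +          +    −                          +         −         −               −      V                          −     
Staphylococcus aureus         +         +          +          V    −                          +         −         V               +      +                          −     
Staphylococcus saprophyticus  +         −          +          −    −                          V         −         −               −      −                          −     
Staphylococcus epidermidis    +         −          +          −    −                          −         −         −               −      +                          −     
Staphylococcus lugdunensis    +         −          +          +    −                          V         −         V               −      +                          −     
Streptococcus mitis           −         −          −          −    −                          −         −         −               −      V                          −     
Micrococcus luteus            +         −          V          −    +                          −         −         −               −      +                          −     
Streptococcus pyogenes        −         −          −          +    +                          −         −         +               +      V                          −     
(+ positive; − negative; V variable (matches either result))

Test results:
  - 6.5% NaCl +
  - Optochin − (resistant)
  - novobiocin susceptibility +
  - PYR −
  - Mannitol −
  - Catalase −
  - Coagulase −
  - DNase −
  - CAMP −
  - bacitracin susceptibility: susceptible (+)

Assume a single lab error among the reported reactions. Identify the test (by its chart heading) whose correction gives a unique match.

Catalase

As reported, no row in the chart matches all 10 reactions.
Reversing 6.5% NaCl → still no organism matches.
Reversing Catalase (to +) → unique match: Micrococcus luteus.
Reversing Optochin → still no organism matches.
Reversing novobiocin susceptibility → still no organism matches.
Reversing CAMP → still no organism matches.
Reversing Mannitol → still no organism matches.
Reversing PYR → still no organism matches.
Reversing DNase → still no organism matches.
Reversing bacitracin susceptibility → still no organism matches.
Reversing Coagulase → still no organism matches.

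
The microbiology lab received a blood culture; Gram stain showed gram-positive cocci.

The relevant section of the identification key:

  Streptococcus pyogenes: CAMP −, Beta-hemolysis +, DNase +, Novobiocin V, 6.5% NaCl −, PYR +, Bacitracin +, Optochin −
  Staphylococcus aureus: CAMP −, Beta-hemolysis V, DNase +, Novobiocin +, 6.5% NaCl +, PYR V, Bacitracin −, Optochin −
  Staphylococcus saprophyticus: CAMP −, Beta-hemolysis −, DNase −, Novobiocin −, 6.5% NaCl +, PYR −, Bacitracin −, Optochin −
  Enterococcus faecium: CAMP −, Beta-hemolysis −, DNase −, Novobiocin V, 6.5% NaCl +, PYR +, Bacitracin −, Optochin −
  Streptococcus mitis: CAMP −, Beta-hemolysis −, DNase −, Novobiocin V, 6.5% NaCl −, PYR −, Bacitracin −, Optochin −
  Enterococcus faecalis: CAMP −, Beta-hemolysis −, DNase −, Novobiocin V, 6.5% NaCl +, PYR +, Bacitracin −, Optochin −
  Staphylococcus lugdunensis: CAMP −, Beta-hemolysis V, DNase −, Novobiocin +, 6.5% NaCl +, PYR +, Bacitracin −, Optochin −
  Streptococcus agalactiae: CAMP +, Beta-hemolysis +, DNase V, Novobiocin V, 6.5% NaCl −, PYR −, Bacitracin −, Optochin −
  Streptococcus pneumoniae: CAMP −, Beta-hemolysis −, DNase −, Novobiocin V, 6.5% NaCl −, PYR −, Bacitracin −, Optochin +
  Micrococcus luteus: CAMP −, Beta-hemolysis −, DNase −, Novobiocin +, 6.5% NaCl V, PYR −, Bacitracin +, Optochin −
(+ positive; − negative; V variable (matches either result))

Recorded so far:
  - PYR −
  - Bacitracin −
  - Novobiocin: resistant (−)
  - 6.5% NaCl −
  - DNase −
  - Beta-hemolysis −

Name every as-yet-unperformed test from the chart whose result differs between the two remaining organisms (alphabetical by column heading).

Optochin

PYR −: excludes Streptococcus pyogenes, Enterococcus faecium, Enterococcus faecalis, Staphylococcus lugdunensis — 6 left.
Novobiocin −: excludes Staphylococcus aureus, Micrococcus luteus — 4 left.
Bacitracin −: all 4 remaining candidates are consistent.
6.5% NaCl −: excludes Staphylococcus saprophyticus — 3 left.
DNase −: all 3 remaining candidates are consistent.
Beta-hemolysis −: excludes Streptococcus agalactiae — 2 left.
Two candidates remain: Streptococcus mitis and Streptococcus pneumoniae.
  CAMP: − vs − — same for both, does not separate.
  Optochin: Streptococcus mitis −, Streptococcus pneumoniae + — discriminates.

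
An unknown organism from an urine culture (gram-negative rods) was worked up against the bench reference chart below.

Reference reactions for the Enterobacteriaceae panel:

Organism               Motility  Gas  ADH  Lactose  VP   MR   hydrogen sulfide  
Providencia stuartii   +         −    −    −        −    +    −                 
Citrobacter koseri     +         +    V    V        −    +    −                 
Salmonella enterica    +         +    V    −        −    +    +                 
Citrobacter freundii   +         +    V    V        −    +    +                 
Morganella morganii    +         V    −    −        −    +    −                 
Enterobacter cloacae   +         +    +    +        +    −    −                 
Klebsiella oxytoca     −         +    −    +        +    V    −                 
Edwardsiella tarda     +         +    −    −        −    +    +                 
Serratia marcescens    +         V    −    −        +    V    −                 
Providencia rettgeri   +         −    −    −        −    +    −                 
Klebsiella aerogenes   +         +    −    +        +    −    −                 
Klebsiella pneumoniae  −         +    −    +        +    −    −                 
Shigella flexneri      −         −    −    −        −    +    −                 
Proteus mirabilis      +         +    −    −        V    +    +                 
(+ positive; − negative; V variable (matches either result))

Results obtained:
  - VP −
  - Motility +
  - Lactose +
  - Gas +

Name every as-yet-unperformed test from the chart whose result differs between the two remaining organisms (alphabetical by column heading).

hydrogen sulfide

Gas +: excludes Providencia stuartii, Providencia rettgeri, Shigella flexneri — 11 left.
Lactose +: excludes 5 organisms — 6 left.
Motility +: excludes Klebsiella oxytoca, Klebsiella pneumoniae — 4 left.
VP −: excludes Enterobacter cloacae, Klebsiella aerogenes — 2 left.
Two candidates remain: Citrobacter freundii and Citrobacter koseri.
  ADH: V vs V — variable for at least one, does not separate.
  MR: + vs + — same for both, does not separate.
  hydrogen sulfide: Citrobacter freundii +, Citrobacter koseri − — discriminates.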